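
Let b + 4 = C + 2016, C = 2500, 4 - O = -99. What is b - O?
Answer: 4409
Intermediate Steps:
O = 103 (O = 4 - 1*(-99) = 4 + 99 = 103)
b = 4512 (b = -4 + (2500 + 2016) = -4 + 4516 = 4512)
b - O = 4512 - 1*103 = 4512 - 103 = 4409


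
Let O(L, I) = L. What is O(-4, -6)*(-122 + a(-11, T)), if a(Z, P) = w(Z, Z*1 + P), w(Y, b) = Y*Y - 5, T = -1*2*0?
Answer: 24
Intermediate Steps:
T = 0 (T = -2*0 = 0)
w(Y, b) = -5 + Y² (w(Y, b) = Y² - 5 = -5 + Y²)
a(Z, P) = -5 + Z²
O(-4, -6)*(-122 + a(-11, T)) = -4*(-122 + (-5 + (-11)²)) = -4*(-122 + (-5 + 121)) = -4*(-122 + 116) = -4*(-6) = 24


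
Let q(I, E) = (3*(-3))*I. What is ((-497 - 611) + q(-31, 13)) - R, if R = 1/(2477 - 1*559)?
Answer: -1590023/1918 ≈ -829.00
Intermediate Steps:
q(I, E) = -9*I
R = 1/1918 (R = 1/(2477 - 559) = 1/1918 ≈ 0.00052138)
((-497 - 611) + q(-31, 13)) - R = ((-497 - 611) - 9*(-31)) - 1*1/1918 = (-1108 + 279) - 1/1918 = -829 - 1/1918 = -1590023/1918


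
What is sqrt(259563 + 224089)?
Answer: 2*sqrt(120913) ≈ 695.45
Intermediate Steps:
sqrt(259563 + 224089) = sqrt(483652) = 2*sqrt(120913)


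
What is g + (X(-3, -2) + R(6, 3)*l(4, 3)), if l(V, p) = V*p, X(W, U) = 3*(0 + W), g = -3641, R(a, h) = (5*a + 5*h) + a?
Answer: -3038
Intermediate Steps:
R(a, h) = 5*h + 6*a
X(W, U) = 3*W
g + (X(-3, -2) + R(6, 3)*l(4, 3)) = -3641 + (3*(-3) + (5*3 + 6*6)*(4*3)) = -3641 + (-9 + (15 + 36)*12) = -3641 + (-9 + 51*12) = -3641 + (-9 + 612) = -3641 + 603 = -3038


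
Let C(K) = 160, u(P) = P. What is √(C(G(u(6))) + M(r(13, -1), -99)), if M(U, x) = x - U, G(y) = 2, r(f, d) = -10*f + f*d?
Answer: 2*√51 ≈ 14.283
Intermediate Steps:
r(f, d) = -10*f + d*f
√(C(G(u(6))) + M(r(13, -1), -99)) = √(160 + (-99 - 13*(-10 - 1))) = √(160 + (-99 - 13*(-11))) = √(160 + (-99 - 1*(-143))) = √(160 + (-99 + 143)) = √(160 + 44) = √204 = 2*√51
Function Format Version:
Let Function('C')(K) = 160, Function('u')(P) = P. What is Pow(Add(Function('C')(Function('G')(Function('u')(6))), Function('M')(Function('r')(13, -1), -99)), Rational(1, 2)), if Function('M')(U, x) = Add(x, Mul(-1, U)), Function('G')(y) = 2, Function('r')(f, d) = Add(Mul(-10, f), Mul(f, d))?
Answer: Mul(2, Pow(51, Rational(1, 2))) ≈ 14.283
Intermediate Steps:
Function('r')(f, d) = Add(Mul(-10, f), Mul(d, f))
Pow(Add(Function('C')(Function('G')(Function('u')(6))), Function('M')(Function('r')(13, -1), -99)), Rational(1, 2)) = Pow(Add(160, Add(-99, Mul(-1, Mul(13, Add(-10, -1))))), Rational(1, 2)) = Pow(Add(160, Add(-99, Mul(-1, Mul(13, -11)))), Rational(1, 2)) = Pow(Add(160, Add(-99, Mul(-1, -143))), Rational(1, 2)) = Pow(Add(160, Add(-99, 143)), Rational(1, 2)) = Pow(Add(160, 44), Rational(1, 2)) = Pow(204, Rational(1, 2)) = Mul(2, Pow(51, Rational(1, 2)))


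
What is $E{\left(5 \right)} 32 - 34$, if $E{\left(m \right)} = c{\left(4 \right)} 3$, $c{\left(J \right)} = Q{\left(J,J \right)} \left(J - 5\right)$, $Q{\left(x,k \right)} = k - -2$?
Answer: $-610$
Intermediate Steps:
$Q{\left(x,k \right)} = 2 + k$ ($Q{\left(x,k \right)} = k + 2 = 2 + k$)
$c{\left(J \right)} = \left(-5 + J\right) \left(2 + J\right)$ ($c{\left(J \right)} = \left(2 + J\right) \left(J - 5\right) = \left(2 + J\right) \left(-5 + J\right) = \left(-5 + J\right) \left(2 + J\right)$)
$E{\left(m \right)} = -18$ ($E{\left(m \right)} = \left(-5 + 4\right) \left(2 + 4\right) 3 = \left(-1\right) 6 \cdot 3 = \left(-6\right) 3 = -18$)
$E{\left(5 \right)} 32 - 34 = \left(-18\right) 32 - 34 = -576 - 34 = -610$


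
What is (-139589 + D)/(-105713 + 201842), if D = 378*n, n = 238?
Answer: -49625/96129 ≈ -0.51623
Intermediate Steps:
D = 89964 (D = 378*238 = 89964)
(-139589 + D)/(-105713 + 201842) = (-139589 + 89964)/(-105713 + 201842) = -49625/96129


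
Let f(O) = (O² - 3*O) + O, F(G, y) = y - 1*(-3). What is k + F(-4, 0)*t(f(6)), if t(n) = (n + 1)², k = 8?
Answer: 1883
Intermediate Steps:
F(G, y) = 3 + y (F(G, y) = y + 3 = 3 + y)
f(O) = O² - 2*O
t(n) = (1 + n)²
k + F(-4, 0)*t(f(6)) = 8 + (3 + 0)*(1 + 6*(-2 + 6))² = 8 + 3*(1 + 6*4)² = 8 + 3*(1 + 24)² = 8 + 3*25² = 8 + 3*625 = 8 + 1875 = 1883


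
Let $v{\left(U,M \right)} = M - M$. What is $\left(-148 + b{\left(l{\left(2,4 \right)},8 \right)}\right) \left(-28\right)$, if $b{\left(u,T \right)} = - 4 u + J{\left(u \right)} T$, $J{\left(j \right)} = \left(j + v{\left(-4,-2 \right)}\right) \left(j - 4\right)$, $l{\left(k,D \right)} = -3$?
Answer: $-896$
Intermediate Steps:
$v{\left(U,M \right)} = 0$
$J{\left(j \right)} = j \left(-4 + j\right)$ ($J{\left(j \right)} = \left(j + 0\right) \left(j - 4\right) = j \left(-4 + j\right)$)
$b{\left(u,T \right)} = - 4 u + T u \left(-4 + u\right)$ ($b{\left(u,T \right)} = - 4 u + u \left(-4 + u\right) T = - 4 u + T u \left(-4 + u\right)$)
$\left(-148 + b{\left(l{\left(2,4 \right)},8 \right)}\right) \left(-28\right) = \left(-148 - 3 \left(-4 + 8 \left(-4 - 3\right)\right)\right) \left(-28\right) = \left(-148 - 3 \left(-4 + 8 \left(-7\right)\right)\right) \left(-28\right) = \left(-148 - 3 \left(-4 - 56\right)\right) \left(-28\right) = \left(-148 - -180\right) \left(-28\right) = \left(-148 + 180\right) \left(-28\right) = 32 \left(-28\right) = -896$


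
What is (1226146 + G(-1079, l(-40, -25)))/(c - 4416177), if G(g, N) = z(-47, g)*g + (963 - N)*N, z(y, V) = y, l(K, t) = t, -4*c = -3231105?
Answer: -5008636/14433603 ≈ -0.34701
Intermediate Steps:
c = 3231105/4 (c = -1/4*(-3231105) = 3231105/4 ≈ 8.0778e+5)
G(g, N) = -47*g + N*(963 - N) (G(g, N) = -47*g + (963 - N)*N = -47*g + N*(963 - N))
(1226146 + G(-1079, l(-40, -25)))/(c - 4416177) = (1226146 + (-1*(-25)**2 - 47*(-1079) + 963*(-25)))/(3231105/4 - 4416177) = (1226146 + (-1*625 + 50713 - 24075))/(-14433603/4) = (1226146 + (-625 + 50713 - 24075))*(-4/14433603) = (1226146 + 26013)*(-4/14433603) = 1252159*(-4/14433603) = -5008636/14433603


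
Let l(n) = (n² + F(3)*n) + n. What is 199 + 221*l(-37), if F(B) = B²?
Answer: 220978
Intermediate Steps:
l(n) = n² + 10*n (l(n) = (n² + 3²*n) + n = (n² + 9*n) + n = n² + 10*n)
199 + 221*l(-37) = 199 + 221*(-37*(10 - 37)) = 199 + 221*(-37*(-27)) = 199 + 221*999 = 199 + 220779 = 220978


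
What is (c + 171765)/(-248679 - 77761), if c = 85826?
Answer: -257591/326440 ≈ -0.78909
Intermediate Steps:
(c + 171765)/(-248679 - 77761) = (85826 + 171765)/(-248679 - 77761) = 257591/(-326440) = 257591*(-1/326440) = -257591/326440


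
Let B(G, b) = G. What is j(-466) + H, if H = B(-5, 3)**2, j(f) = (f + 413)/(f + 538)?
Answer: 1747/72 ≈ 24.264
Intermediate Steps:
j(f) = (413 + f)/(538 + f)
H = 25 (H = (-5)**2 = 25)
j(-466) + H = (413 - 466)/(538 - 466) + 25 = -53/72 + 25 = 1747/72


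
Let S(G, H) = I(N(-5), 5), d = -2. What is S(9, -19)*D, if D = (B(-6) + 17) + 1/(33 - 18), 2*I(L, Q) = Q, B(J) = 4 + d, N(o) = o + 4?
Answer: 143/3 ≈ 47.667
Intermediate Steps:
N(o) = 4 + o
B(J) = 2 (B(J) = 4 - 2 = 2)
I(L, Q) = Q/2
S(G, H) = 5/2 (S(G, H) = (½)*5 = 5/2)
D = 286/15 (D = (2 + 17) + 1/(33 - 18) = 19 + 1/15 = 286/15 ≈ 19.067)
S(9, -19)*D = (5/2)*(286/15) = 143/3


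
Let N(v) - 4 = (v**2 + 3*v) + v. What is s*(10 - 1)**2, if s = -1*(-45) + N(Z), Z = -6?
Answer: 4941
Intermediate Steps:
N(v) = 4 + v**2 + 4*v (N(v) = 4 + ((v**2 + 3*v) + v) = 4 + (v**2 + 4*v) = 4 + v**2 + 4*v)
s = 61 (s = -1*(-45) + (4 + (-6)**2 + 4*(-6)) = 45 + (4 + 36 - 24) = 45 + 16 = 61)
s*(10 - 1)**2 = 61*(10 - 1)**2 = 61*9**2 = 61*81 = 4941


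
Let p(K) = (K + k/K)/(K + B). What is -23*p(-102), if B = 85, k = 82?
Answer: -120589/867 ≈ -139.09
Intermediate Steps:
p(K) = (K + 82/K)/(85 + K) (p(K) = (K + 82/K)/(K + 85) = (K + 82/K)/(85 + K))
-23*p(-102) = -23*(82 + (-102)²)/((-102)*(85 - 102)) = -(-23)*(82 + 10404)/(102*(-17)) = -(-23)*(-1)*10486/(102*17) = -23*5243/867 = -120589/867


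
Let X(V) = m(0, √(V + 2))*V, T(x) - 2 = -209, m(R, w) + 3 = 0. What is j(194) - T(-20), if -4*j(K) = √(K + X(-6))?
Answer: 207 - √53/2 ≈ 203.36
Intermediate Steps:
m(R, w) = -3 (m(R, w) = -3 + 0 = -3)
T(x) = -207 (T(x) = 2 - 209 = -207)
X(V) = -3*V
j(K) = -√(18 + K)/4 (j(K) = -√(K - 3*(-6))/4 = -√(K + 18)/4 = -√(18 + K)/4)
j(194) - T(-20) = -√(18 + 194)/4 - 1*(-207) = -√53/2 + 207 = 207 - √53/2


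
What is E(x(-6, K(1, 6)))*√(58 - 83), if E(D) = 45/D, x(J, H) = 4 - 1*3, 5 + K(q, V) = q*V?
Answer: 225*I ≈ 225.0*I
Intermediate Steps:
K(q, V) = -5 + V*q (K(q, V) = -5 + q*V = -5 + V*q)
x(J, H) = 1 (x(J, H) = 4 - 3 = 1)
E(x(-6, K(1, 6)))*√(58 - 83) = (45/1)*√(58 - 83) = (45*1)*√(-25) = 45*(5*I) = 225*I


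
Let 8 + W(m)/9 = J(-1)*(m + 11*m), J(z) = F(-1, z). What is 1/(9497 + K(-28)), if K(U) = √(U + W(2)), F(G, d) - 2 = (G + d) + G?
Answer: 9497/90193325 - 2*I*√79/90193325 ≈ 0.0001053 - 1.9709e-7*I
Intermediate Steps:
F(G, d) = 2 + d + 2*G (F(G, d) = 2 + ((G + d) + G) = 2 + (d + 2*G) = 2 + d + 2*G)
J(z) = z (J(z) = 2 + z + 2*(-1) = 2 + z - 2 = z)
W(m) = -72 - 108*m (W(m) = -72 + 9*(-(m + 11*m)) = -72 + 9*(-12*m) = -72 - 108*m)
K(U) = √(-288 + U) (K(U) = √(U + (-72 - 108*2)) = √(U + (-72 - 216)) = √(U - 288) = √(-288 + U))
1/(9497 + K(-28)) = 1/(9497 + √(-288 - 28)) = 1/(9497 + √(-316)) = 1/(9497 + 2*I*√79)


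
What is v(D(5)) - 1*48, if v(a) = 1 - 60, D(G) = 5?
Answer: -107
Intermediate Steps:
v(a) = -59
v(D(5)) - 1*48 = -59 - 1*48 = -59 - 48 = -107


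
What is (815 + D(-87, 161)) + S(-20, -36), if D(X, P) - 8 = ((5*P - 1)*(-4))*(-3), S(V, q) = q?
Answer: 10435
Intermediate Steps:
D(X, P) = -4 + 60*P (D(X, P) = 8 + ((5*P - 1)*(-4))*(-3) = 8 + ((-1 + 5*P)*(-4))*(-3) = 8 + (4 - 20*P)*(-3) = 8 + (-12 + 60*P) = -4 + 60*P)
(815 + D(-87, 161)) + S(-20, -36) = (815 + (-4 + 60*161)) - 36 = (815 + (-4 + 9660)) - 36 = (815 + 9656) - 36 = 10471 - 36 = 10435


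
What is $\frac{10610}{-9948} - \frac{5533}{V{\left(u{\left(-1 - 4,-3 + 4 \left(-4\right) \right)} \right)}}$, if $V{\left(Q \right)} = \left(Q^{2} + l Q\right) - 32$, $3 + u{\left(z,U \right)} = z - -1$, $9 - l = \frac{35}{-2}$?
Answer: $\frac{53254499}{1676238} \approx 31.77$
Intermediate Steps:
$l = \frac{53}{2}$ ($l = 9 - \frac{35}{-2} = 9 - 35 \left(- \frac{1}{2}\right) = 9 - - \frac{35}{2} = 9 + \frac{35}{2} = \frac{53}{2} \approx 26.5$)
$u{\left(z,U \right)} = -2 + z$ ($u{\left(z,U \right)} = -3 + \left(z - -1\right) = -3 + \left(z + 1\right) = -3 + \left(1 + z\right) = -2 + z$)
$V{\left(Q \right)} = -32 + Q^{2} + \frac{53 Q}{2}$ ($V{\left(Q \right)} = \left(Q^{2} + \frac{53 Q}{2}\right) - 32 = -32 + Q^{2} + \frac{53 Q}{2}$)
$\frac{10610}{-9948} - \frac{5533}{V{\left(u{\left(-1 - 4,-3 + 4 \left(-4\right) \right)} \right)}} = \frac{10610}{-9948} - \frac{5533}{-32 + \left(-2 - 5\right)^{2} + \frac{53 \left(-2 - 5\right)}{2}} = 10610 \left(- \frac{1}{9948}\right) - \frac{5533}{-32 + \left(-2 - 5\right)^{2} + \frac{53 \left(-2 - 5\right)}{2}} = - \frac{5305}{4974} - \frac{5533}{-32 + \left(-2 - 5\right)^{2} + \frac{53 \left(-2 - 5\right)}{2}} = - \frac{5305}{4974} - \frac{5533}{-32 + \left(-7\right)^{2} + \frac{53}{2} \left(-7\right)} = - \frac{5305}{4974} - \frac{5533}{-32 + 49 - \frac{371}{2}} = - \frac{5305}{4974} - \frac{5533}{- \frac{337}{2}} = - \frac{5305}{4974} - - \frac{11066}{337} = - \frac{5305}{4974} + \frac{11066}{337} = \frac{53254499}{1676238}$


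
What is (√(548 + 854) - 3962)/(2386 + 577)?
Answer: -3962/2963 + √1402/2963 ≈ -1.3245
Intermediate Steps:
(√(548 + 854) - 3962)/(2386 + 577) = (√1402 - 3962)/2963 = (-3962 + √1402)*(1/2963) = -3962/2963 + √1402/2963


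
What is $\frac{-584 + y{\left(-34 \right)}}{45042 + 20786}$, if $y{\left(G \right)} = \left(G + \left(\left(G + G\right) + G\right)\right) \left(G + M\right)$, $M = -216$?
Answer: $\frac{8354}{16457} \approx 0.50763$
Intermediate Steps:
$y{\left(G \right)} = 4 G \left(-216 + G\right)$ ($y{\left(G \right)} = \left(G + \left(\left(G + G\right) + G\right)\right) \left(G - 216\right) = \left(G + \left(2 G + G\right)\right) \left(-216 + G\right) = \left(G + 3 G\right) \left(-216 + G\right) = 4 G \left(-216 + G\right)$)
$\frac{-584 + y{\left(-34 \right)}}{45042 + 20786} = \frac{-584 + 4 \left(-34\right) \left(-216 - 34\right)}{45042 + 20786} = \frac{-584 + 4 \left(-34\right) \left(-250\right)}{65828} = \left(-584 + 34000\right) \frac{1}{65828} = 33416 \cdot \frac{1}{65828} = \frac{8354}{16457}$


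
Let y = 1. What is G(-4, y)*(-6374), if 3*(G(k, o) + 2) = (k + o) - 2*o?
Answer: 70114/3 ≈ 23371.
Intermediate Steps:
G(k, o) = -2 - o/3 + k/3 (G(k, o) = -2 + ((k + o) - 2*o)/3 = -2 + (k - o)/3 = -2 + (-o/3 + k/3) = -2 - o/3 + k/3)
G(-4, y)*(-6374) = (-2 - 1/3*1 + (1/3)*(-4))*(-6374) = (-2 - 1/3 - 4/3)*(-6374) = -11/3*(-6374) = 70114/3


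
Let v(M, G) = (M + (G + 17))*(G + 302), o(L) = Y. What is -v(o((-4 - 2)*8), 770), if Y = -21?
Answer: -821152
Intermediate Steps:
o(L) = -21
v(M, G) = (302 + G)*(17 + G + M) (v(M, G) = (M + (17 + G))*(302 + G) = (17 + G + M)*(302 + G) = (302 + G)*(17 + G + M))
-v(o((-4 - 2)*8), 770) = -(5134 + 770² + 302*(-21) + 319*770 + 770*(-21)) = -(5134 + 592900 - 6342 + 245630 - 16170) = -1*821152 = -821152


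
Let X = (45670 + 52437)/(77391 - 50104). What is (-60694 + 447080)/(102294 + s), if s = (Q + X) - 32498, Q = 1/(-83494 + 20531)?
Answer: 331919364309533/59960343596015 ≈ 5.5356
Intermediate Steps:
X = 98107/27287 ≈ 3.5954
Q = -1/62963 (Q = 1/(-62963) = -1/62963 ≈ -1.5882e-5)
s = -55827706655984/1718071381 (s = (-1/62963 + 98107/27287) - 32498 = 6177083754/1718071381 - 32498 = -55827706655984/1718071381 ≈ -32494.)
(-60694 + 447080)/(102294 + s) = (-60694 + 447080)/(102294 - 55827706655984/1718071381) = 386386/(119920687192030/1718071381) = 386386*(1718071381/119920687192030) = 331919364309533/59960343596015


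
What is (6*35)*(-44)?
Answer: -9240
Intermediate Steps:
(6*35)*(-44) = 210*(-44) = -9240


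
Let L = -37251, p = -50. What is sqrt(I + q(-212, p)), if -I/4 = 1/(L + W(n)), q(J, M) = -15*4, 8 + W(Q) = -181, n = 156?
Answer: I*sqrt(36503935)/780 ≈ 7.746*I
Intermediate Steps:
W(Q) = -189 (W(Q) = -8 - 181 = -189)
q(J, M) = -60
I = 1/9360 (I = -4/(-37251 - 189) = -4/(-37440) = -4*(-1/37440) = 1/9360 ≈ 0.00010684)
sqrt(I + q(-212, p)) = sqrt(1/9360 - 60) = sqrt(-561599/9360) = I*sqrt(36503935)/780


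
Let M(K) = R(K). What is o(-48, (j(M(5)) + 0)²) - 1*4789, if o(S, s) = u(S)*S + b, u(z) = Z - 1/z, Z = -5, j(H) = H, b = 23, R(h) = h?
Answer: -4527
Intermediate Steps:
M(K) = K
u(z) = -5 - 1/z
o(S, s) = 23 + S*(-5 - 1/S) (o(S, s) = (-5 - 1/S)*S + 23 = S*(-5 - 1/S) + 23 = 23 + S*(-5 - 1/S))
o(-48, (j(M(5)) + 0)²) - 1*4789 = (22 - 5*(-48)) - 1*4789 = (22 + 240) - 4789 = 262 - 4789 = -4527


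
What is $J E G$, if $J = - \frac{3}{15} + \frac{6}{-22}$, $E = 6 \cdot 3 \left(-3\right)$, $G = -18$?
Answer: $- \frac{25272}{55} \approx -459.49$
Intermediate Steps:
$E = -54$ ($E = 18 \left(-3\right) = -54$)
$J = - \frac{26}{55}$ ($J = \left(-3\right) \frac{1}{15} + 6 \left(- \frac{1}{22}\right) = - \frac{1}{5} - \frac{3}{11} = - \frac{26}{55} \approx -0.47273$)
$J E G = \left(- \frac{26}{55}\right) \left(-54\right) \left(-18\right) = \frac{1404}{55} \left(-18\right) = - \frac{25272}{55}$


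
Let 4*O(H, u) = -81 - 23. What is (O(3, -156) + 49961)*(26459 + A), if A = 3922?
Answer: 1517075235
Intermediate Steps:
O(H, u) = -26 (O(H, u) = (-81 - 23)/4 = (¼)*(-104) = -26)
(O(3, -156) + 49961)*(26459 + A) = (-26 + 49961)*(26459 + 3922) = 49935*30381 = 1517075235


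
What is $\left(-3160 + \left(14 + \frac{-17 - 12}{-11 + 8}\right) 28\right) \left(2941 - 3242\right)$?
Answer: $\frac{2255092}{3} \approx 7.517 \cdot 10^{5}$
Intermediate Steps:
$\left(-3160 + \left(14 + \frac{-17 - 12}{-11 + 8}\right) 28\right) \left(2941 - 3242\right) = \left(-3160 + \left(14 - \frac{29}{-3}\right) 28\right) \left(-301\right) = \left(-3160 + \left(14 - - \frac{29}{3}\right) 28\right) \left(-301\right) = \left(-3160 + \left(14 + \frac{29}{3}\right) 28\right) \left(-301\right) = \left(-3160 + \frac{71}{3} \cdot 28\right) \left(-301\right) = \left(-3160 + \frac{1988}{3}\right) \left(-301\right) = \left(- \frac{7492}{3}\right) \left(-301\right) = \frac{2255092}{3}$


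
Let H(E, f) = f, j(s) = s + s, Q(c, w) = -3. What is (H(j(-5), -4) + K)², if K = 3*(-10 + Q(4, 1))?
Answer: 1849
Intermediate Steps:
j(s) = 2*s
K = -39 (K = 3*(-10 - 3) = 3*(-13) = -39)
(H(j(-5), -4) + K)² = (-4 - 39)² = (-43)² = 1849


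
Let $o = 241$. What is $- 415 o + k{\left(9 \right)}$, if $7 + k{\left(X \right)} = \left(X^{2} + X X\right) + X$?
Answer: $-99851$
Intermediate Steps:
$k{\left(X \right)} = -7 + X + 2 X^{2}$ ($k{\left(X \right)} = -7 + \left(\left(X^{2} + X X\right) + X\right) = -7 + \left(\left(X^{2} + X^{2}\right) + X\right) = -7 + \left(2 X^{2} + X\right) = -7 + \left(X + 2 X^{2}\right) = -7 + X + 2 X^{2}$)
$- 415 o + k{\left(9 \right)} = \left(-415\right) 241 + \left(-7 + 9 + 2 \cdot 9^{2}\right) = -100015 + \left(-7 + 9 + 2 \cdot 81\right) = -100015 + \left(-7 + 9 + 162\right) = -100015 + 164 = -99851$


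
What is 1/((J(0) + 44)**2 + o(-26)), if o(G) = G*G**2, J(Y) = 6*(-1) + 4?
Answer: -1/15812 ≈ -6.3243e-5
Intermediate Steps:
J(Y) = -2 (J(Y) = -6 + 4 = -2)
o(G) = G**3
1/((J(0) + 44)**2 + o(-26)) = 1/((-2 + 44)**2 + (-26)**3) = 1/(42**2 - 17576) = 1/(1764 - 17576) = 1/(-15812) = -1/15812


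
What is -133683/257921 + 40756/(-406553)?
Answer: -64861052975/104858556313 ≈ -0.61856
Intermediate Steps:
-133683/257921 + 40756/(-406553) = -133683*1/257921 + 40756*(-1/406553) = -133683/257921 - 40756/406553 = -64861052975/104858556313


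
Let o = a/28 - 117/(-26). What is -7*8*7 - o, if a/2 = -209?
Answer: -2671/7 ≈ -381.57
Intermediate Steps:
a = -418 (a = 2*(-209) = -418)
o = -73/7 (o = -418/28 - 117/(-26) = -418*1/28 - 117*(-1/26) = -209/14 + 9/2 = -73/7 ≈ -10.429)
-7*8*7 - o = -7*8*7 - 1*(-73/7) = -56*7 + 73/7 = -392 + 73/7 = -2671/7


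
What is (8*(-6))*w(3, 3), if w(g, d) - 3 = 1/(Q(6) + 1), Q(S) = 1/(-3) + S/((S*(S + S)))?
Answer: -208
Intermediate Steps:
Q(S) = -⅓ + 1/(2*S) (Q(S) = 1*(-⅓) + S/((S*(2*S))) = -⅓ + S/((2*S²)) = -⅓ + S*(1/(2*S²)) = -⅓ + 1/(2*S))
w(g, d) = 13/3 (w(g, d) = 3 + 1/((⅙)*(3 - 2*6)/6 + 1) = 3 + 1/((⅙)*(⅙)*(3 - 12) + 1) = 3 + 1/((⅙)*(⅙)*(-9) + 1) = 3 + 1/(-¼ + 1) = 3 + 1/(¾) = 3 + 4/3 = 13/3)
(8*(-6))*w(3, 3) = (8*(-6))*(13/3) = -48*13/3 = -208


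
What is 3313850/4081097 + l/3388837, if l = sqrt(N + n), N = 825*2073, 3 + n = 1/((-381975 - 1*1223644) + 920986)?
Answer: 17350/21367 + 5*sqrt(32064770631121053)/2320109641821 ≈ 0.81239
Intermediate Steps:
n = -2053900/684633 (n = -3 + 1/((-381975 - 1*1223644) + 920986) = -3 + 1/((-381975 - 1223644) + 920986) = -3 + 1/(-1605619 + 920986) = -3 + 1/(-684633) = -3 - 1/684633 = -2053900/684633 ≈ -3.0000)
N = 1710225
l = 5*sqrt(32064770631121053)/684633 (l = sqrt(1710225 - 2053900/684633) = sqrt(1170874418525/684633) = 5*sqrt(32064770631121053)/684633 ≈ 1307.8)
3313850/4081097 + l/3388837 = 3313850/4081097 + (5*sqrt(32064770631121053)/684633)/3388837 = 3313850*(1/4081097) + (5*sqrt(32064770631121053)/684633)*(1/3388837) = 17350/21367 + 5*sqrt(32064770631121053)/2320109641821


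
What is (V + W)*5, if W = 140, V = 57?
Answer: 985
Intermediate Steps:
(V + W)*5 = (57 + 140)*5 = 197*5 = 985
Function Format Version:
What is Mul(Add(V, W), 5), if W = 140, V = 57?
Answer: 985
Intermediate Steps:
Mul(Add(V, W), 5) = Mul(Add(57, 140), 5) = Mul(197, 5) = 985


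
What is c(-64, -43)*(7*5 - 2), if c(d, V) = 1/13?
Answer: 33/13 ≈ 2.5385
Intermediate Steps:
c(d, V) = 1/13
c(-64, -43)*(7*5 - 2) = (7*5 - 2)/13 = (35 - 2)/13 = (1/13)*33 = 33/13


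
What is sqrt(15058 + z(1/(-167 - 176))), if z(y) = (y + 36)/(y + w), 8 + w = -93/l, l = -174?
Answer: 6*sqrt(9230578648005)/148577 ≈ 122.69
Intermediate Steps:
w = -433/58 (w = -8 - 93/(-174) = -8 - 93*(-1/174) = -8 + 31/58 = -433/58 ≈ -7.4655)
z(y) = (36 + y)/(-433/58 + y) (z(y) = (y + 36)/(y - 433/58) = (36 + y)/(-433/58 + y))
sqrt(15058 + z(1/(-167 - 176))) = sqrt(15058 + 58*(36 + 1/(-167 - 176))/(-433 + 58/(-167 - 176))) = sqrt(15058 + 58*(36 + 1/(-343))/(-433 + 58/(-343))) = sqrt(15058 + 58*(36 - 1/343)/(-433 + 58*(-1/343))) = sqrt(15058 + 58*(12347/343)/(-433 - 58/343)) = sqrt(15058 + 58*(12347/343)/(-148577/343)) = sqrt(15058 + 58*(-343/148577)*(12347/343)) = sqrt(15058 - 716126/148577) = sqrt(2236556340/148577) = 6*sqrt(9230578648005)/148577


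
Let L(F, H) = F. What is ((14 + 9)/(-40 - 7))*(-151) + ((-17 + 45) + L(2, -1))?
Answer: 4883/47 ≈ 103.89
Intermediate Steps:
((14 + 9)/(-40 - 7))*(-151) + ((-17 + 45) + L(2, -1)) = ((14 + 9)/(-40 - 7))*(-151) + ((-17 + 45) + 2) = (23/(-47))*(-151) + (28 + 2) = (23*(-1/47))*(-151) + 30 = -23/47*(-151) + 30 = 3473/47 + 30 = 4883/47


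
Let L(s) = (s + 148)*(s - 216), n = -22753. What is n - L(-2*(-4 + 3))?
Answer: 9347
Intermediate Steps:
L(s) = (-216 + s)*(148 + s) (L(s) = (148 + s)*(-216 + s) = (-216 + s)*(148 + s))
n - L(-2*(-4 + 3)) = -22753 - (-31968 + (-2*(-4 + 3))**2 - (-136)*(-4 + 3)) = -22753 - (-31968 + (-2*(-1))**2 - (-136)*(-1)) = -22753 - (-31968 + 2**2 - 68*2) = -22753 - (-31968 + 4 - 136) = -22753 - 1*(-32100) = -22753 + 32100 = 9347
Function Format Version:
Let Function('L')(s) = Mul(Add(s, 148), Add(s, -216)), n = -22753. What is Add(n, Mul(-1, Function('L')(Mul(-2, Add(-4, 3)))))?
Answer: 9347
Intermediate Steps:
Function('L')(s) = Mul(Add(-216, s), Add(148, s)) (Function('L')(s) = Mul(Add(148, s), Add(-216, s)) = Mul(Add(-216, s), Add(148, s)))
Add(n, Mul(-1, Function('L')(Mul(-2, Add(-4, 3))))) = Add(-22753, Mul(-1, Add(-31968, Pow(Mul(-2, Add(-4, 3)), 2), Mul(-68, Mul(-2, Add(-4, 3)))))) = Add(-22753, Mul(-1, Add(-31968, Pow(Mul(-2, -1), 2), Mul(-68, Mul(-2, -1))))) = Add(-22753, Mul(-1, Add(-31968, Pow(2, 2), Mul(-68, 2)))) = Add(-22753, Mul(-1, Add(-31968, 4, -136))) = Add(-22753, Mul(-1, -32100)) = Add(-22753, 32100) = 9347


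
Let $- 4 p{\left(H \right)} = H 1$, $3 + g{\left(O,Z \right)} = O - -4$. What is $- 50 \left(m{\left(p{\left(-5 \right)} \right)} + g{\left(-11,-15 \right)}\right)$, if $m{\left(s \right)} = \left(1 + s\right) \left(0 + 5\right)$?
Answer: $- \frac{125}{2} \approx -62.5$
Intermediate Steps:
$g{\left(O,Z \right)} = 1 + O$ ($g{\left(O,Z \right)} = -3 + \left(O - -4\right) = -3 + \left(O + 4\right) = -3 + \left(4 + O\right) = 1 + O$)
$p{\left(H \right)} = - \frac{H}{4}$ ($p{\left(H \right)} = - \frac{H 1}{4} = - \frac{H}{4}$)
$m{\left(s \right)} = 5 + 5 s$ ($m{\left(s \right)} = \left(1 + s\right) 5 = 5 + 5 s$)
$- 50 \left(m{\left(p{\left(-5 \right)} \right)} + g{\left(-11,-15 \right)}\right) = - 50 \left(\left(5 + 5 \left(\left(- \frac{1}{4}\right) \left(-5\right)\right)\right) + \left(1 - 11\right)\right) = - 50 \left(\left(5 + 5 \cdot \frac{5}{4}\right) - 10\right) = - 50 \left(\left(5 + \frac{25}{4}\right) - 10\right) = - 50 \left(\frac{45}{4} - 10\right) = \left(-50\right) \frac{5}{4} = - \frac{125}{2}$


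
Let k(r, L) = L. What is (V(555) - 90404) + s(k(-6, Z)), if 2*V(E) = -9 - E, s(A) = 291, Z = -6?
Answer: -90395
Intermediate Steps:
V(E) = -9/2 - E/2 (V(E) = (-9 - E)/2 = -9/2 - E/2)
(V(555) - 90404) + s(k(-6, Z)) = ((-9/2 - ½*555) - 90404) + 291 = ((-9/2 - 555/2) - 90404) + 291 = (-282 - 90404) + 291 = -90686 + 291 = -90395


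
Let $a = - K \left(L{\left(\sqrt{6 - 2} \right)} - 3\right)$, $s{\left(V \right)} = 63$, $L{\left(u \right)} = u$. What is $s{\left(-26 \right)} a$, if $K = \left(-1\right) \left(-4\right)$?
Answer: $252$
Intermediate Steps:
$K = 4$
$a = 4$ ($a = - 4 \left(\sqrt{6 - 2} - 3\right) = - 4 \left(\sqrt{4} - 3\right) = - 4 \left(2 - 3\right) = - 4 \left(-1\right) = \left(-1\right) \left(-4\right) = 4$)
$s{\left(-26 \right)} a = 63 \cdot 4 = 252$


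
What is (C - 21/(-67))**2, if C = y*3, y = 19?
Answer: 14745600/4489 ≈ 3284.8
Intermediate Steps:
C = 57 (C = 19*3 = 57)
(C - 21/(-67))**2 = (57 - 21/(-67))**2 = (57 - 21*(-1/67))**2 = (57 + 21/67)**2 = (3840/67)**2 = 14745600/4489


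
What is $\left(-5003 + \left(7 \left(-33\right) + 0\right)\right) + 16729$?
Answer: $11495$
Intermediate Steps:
$\left(-5003 + \left(7 \left(-33\right) + 0\right)\right) + 16729 = \left(-5003 + \left(-231 + 0\right)\right) + 16729 = \left(-5003 - 231\right) + 16729 = -5234 + 16729 = 11495$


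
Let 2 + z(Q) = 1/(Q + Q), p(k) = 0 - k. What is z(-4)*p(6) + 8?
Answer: 83/4 ≈ 20.750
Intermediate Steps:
p(k) = -k
z(Q) = -2 + 1/(2*Q) (z(Q) = -2 + 1/(Q + Q) = -2 + 1/(2*Q))
z(-4)*p(6) + 8 = (-2 + (1/2)/(-4))*(-1*6) + 8 = (-2 + (1/2)*(-1/4))*(-6) + 8 = (-2 - 1/8)*(-6) + 8 = -17/8*(-6) + 8 = 51/4 + 8 = 83/4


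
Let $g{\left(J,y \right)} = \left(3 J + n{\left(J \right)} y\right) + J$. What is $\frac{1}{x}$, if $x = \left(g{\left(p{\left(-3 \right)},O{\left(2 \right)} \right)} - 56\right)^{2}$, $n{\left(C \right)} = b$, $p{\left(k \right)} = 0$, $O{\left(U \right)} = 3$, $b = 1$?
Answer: $\frac{1}{2809} \approx 0.000356$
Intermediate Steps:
$n{\left(C \right)} = 1$
$g{\left(J,y \right)} = y + 4 J$ ($g{\left(J,y \right)} = \left(3 J + 1 y\right) + J = \left(3 J + y\right) + J = \left(y + 3 J\right) + J = y + 4 J$)
$x = 2809$ ($x = \left(\left(3 + 4 \cdot 0\right) - 56\right)^{2} = \left(\left(3 + 0\right) - 56\right)^{2} = \left(3 - 56\right)^{2} = \left(-53\right)^{2} = 2809$)
$\frac{1}{x} = \frac{1}{2809}$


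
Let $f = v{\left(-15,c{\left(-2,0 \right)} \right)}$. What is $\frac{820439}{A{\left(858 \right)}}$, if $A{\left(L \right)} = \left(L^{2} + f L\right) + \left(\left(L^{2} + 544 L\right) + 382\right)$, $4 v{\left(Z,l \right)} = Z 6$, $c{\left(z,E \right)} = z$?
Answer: $\frac{820439}{1920157} \approx 0.42728$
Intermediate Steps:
$v{\left(Z,l \right)} = \frac{3 Z}{2}$ ($v{\left(Z,l \right)} = \frac{Z 6}{4} = \frac{6 Z}{4} = \frac{3 Z}{2}$)
$f = - \frac{45}{2}$ ($f = \frac{3}{2} \left(-15\right) = - \frac{45}{2} \approx -22.5$)
$A{\left(L \right)} = 382 + 2 L^{2} + \frac{1043 L}{2}$ ($A{\left(L \right)} = \left(L^{2} - \frac{45 L}{2}\right) + \left(\left(L^{2} + 544 L\right) + 382\right) = \left(L^{2} - \frac{45 L}{2}\right) + \left(382 + L^{2} + 544 L\right) = 382 + 2 L^{2} + \frac{1043 L}{2}$)
$\frac{820439}{A{\left(858 \right)}} = \frac{820439}{382 + 2 \cdot 858^{2} + \frac{1043}{2} \cdot 858} = \frac{820439}{382 + 2 \cdot 736164 + 447447} = \frac{820439}{382 + 1472328 + 447447} = \frac{820439}{1920157}$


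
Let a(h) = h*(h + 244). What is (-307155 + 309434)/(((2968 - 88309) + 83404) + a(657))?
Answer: 2279/590020 ≈ 0.0038626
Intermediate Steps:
a(h) = h*(244 + h)
(-307155 + 309434)/(((2968 - 88309) + 83404) + a(657)) = (-307155 + 309434)/(((2968 - 88309) + 83404) + 657*(244 + 657)) = 2279/((-85341 + 83404) + 657*901) = 2279/(-1937 + 591957) = 2279/590020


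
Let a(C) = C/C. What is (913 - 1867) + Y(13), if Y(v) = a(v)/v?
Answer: -12401/13 ≈ -953.92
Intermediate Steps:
a(C) = 1
Y(v) = 1/v
(913 - 1867) + Y(13) = (913 - 1867) + 1/13 = -954 + 1/13 = -12401/13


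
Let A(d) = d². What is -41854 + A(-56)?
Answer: -38718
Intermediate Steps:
-41854 + A(-56) = -41854 + (-56)² = -41854 + 3136 = -38718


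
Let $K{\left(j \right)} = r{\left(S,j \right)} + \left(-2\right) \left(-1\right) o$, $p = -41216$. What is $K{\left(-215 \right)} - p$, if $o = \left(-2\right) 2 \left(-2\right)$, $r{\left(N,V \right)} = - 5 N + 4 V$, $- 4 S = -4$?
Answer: $40367$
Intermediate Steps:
$S = 1$ ($S = \left(- \frac{1}{4}\right) \left(-4\right) = 1$)
$o = 8$ ($o = \left(-4\right) \left(-2\right) = 8$)
$K{\left(j \right)} = 11 + 4 j$ ($K{\left(j \right)} = \left(\left(-5\right) 1 + 4 j\right) + \left(-2\right) \left(-1\right) 8 = \left(-5 + 4 j\right) + 2 \cdot 8 = \left(-5 + 4 j\right) + 16 = 11 + 4 j$)
$K{\left(-215 \right)} - p = \left(11 + 4 \left(-215\right)\right) - -41216 = \left(11 - 860\right) + 41216 = -849 + 41216 = 40367$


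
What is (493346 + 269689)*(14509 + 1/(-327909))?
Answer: 1210079829649600/109303 ≈ 1.1071e+10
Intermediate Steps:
(493346 + 269689)*(14509 + 1/(-327909)) = 763035*(14509 - 1/327909) = 763035*(4757631680/327909) = 1210079829649600/109303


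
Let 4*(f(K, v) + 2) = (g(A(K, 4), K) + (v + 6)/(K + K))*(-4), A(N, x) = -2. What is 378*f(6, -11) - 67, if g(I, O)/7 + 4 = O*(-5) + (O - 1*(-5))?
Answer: 120385/2 ≈ 60193.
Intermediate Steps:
g(I, O) = 7 - 28*O (g(I, O) = -28 + 7*(O*(-5) + (O - 1*(-5))) = -28 + 7*(-5*O + (O + 5)) = -28 + 7*(-5*O + (5 + O)) = -28 + 7*(5 - 4*O) = -28 + (35 - 28*O) = 7 - 28*O)
f(K, v) = -9 + 28*K - (6 + v)/(2*K) (f(K, v) = -2 + (((7 - 28*K) + (v + 6)/(K + K))*(-4))/4 = -2 + (((7 - 28*K) + (6 + v)/((2*K)))*(-4))/4 = -2 + (((7 - 28*K) + (6 + v)*(1/(2*K)))*(-4))/4 = -2 + (((7 - 28*K) + (6 + v)/(2*K))*(-4))/4 = -2 + ((7 - 28*K + (6 + v)/(2*K))*(-4))/4 = -2 + (-28 + 112*K - 2*(6 + v)/K)/4 = -2 + (-7 + 28*K - (6 + v)/(2*K)) = -9 + 28*K - (6 + v)/(2*K))
378*f(6, -11) - 67 = 378*((-3 - ½*(-11) + 6*(-9 + 28*6))/6) - 67 = 378*((-3 + 11/2 + 6*(-9 + 168))/6) - 67 = 378*((-3 + 11/2 + 6*159)/6) - 67 = 378*((-3 + 11/2 + 954)/6) - 67 = 378*((⅙)*(1913/2)) - 67 = 378*(1913/12) - 67 = 120519/2 - 67 = 120385/2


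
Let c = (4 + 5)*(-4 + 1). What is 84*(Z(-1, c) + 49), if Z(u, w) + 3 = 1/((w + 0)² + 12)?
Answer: 954436/247 ≈ 3864.1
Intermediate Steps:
c = -27 (c = 9*(-3) = -27)
Z(u, w) = -3 + 1/(12 + w²) (Z(u, w) = -3 + 1/((w + 0)² + 12) = -3 + 1/(w² + 12) = -3 + 1/(12 + w²))
84*(Z(-1, c) + 49) = 84*((-35 - 3*(-27)²)/(12 + (-27)²) + 49) = 84*((-35 - 3*729)/(12 + 729) + 49) = 84*((-35 - 2187)/741 + 49) = 84*((1/741)*(-2222) + 49) = 84*(-2222/741 + 49) = 84*(34087/741) = 954436/247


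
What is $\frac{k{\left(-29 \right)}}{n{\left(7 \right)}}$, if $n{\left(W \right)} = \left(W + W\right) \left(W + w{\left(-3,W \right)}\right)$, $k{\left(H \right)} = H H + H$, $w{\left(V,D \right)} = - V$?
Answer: $\frac{29}{5} \approx 5.8$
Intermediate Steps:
$k{\left(H \right)} = H + H^{2}$ ($k{\left(H \right)} = H^{2} + H = H + H^{2}$)
$n{\left(W \right)} = 2 W \left(3 + W\right)$ ($n{\left(W \right)} = \left(W + W\right) \left(W - -3\right) = 2 W \left(W + 3\right) = 2 W \left(3 + W\right)$)
$\frac{k{\left(-29 \right)}}{n{\left(7 \right)}} = \frac{\left(-29\right) \left(1 - 29\right)}{2 \cdot 7 \left(3 + 7\right)} = \frac{\left(-29\right) \left(-28\right)}{2 \cdot 7 \cdot 10} = \frac{812}{140} = 812 \cdot \frac{1}{140} = \frac{29}{5}$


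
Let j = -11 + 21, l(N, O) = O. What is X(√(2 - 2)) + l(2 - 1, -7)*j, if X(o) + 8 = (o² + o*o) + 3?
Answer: -75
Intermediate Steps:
j = 10
X(o) = -5 + 2*o² (X(o) = -8 + ((o² + o*o) + 3) = -8 + ((o² + o²) + 3) = -8 + (2*o² + 3) = -8 + (3 + 2*o²) = -5 + 2*o²)
X(√(2 - 2)) + l(2 - 1, -7)*j = (-5 + 2*(√(2 - 2))²) - 7*10 = (-5 + 2*(√0)²) - 70 = (-5 + 2*0²) - 70 = (-5 + 2*0) - 70 = (-5 + 0) - 70 = -5 - 70 = -75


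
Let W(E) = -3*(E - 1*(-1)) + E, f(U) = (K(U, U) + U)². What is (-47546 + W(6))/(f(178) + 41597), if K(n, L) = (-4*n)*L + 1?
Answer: -47561/16016715846 ≈ -2.9695e-6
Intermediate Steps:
K(n, L) = 1 - 4*L*n (K(n, L) = -4*L*n + 1 = 1 - 4*L*n)
f(U) = (1 + U - 4*U²)² (f(U) = ((1 - 4*U*U) + U)² = ((1 - 4*U²) + U)² = (1 + U - 4*U²)²)
W(E) = -3 - 2*E (W(E) = -3*(E + 1) + E = -3*(1 + E) + E = (-3 - 3*E) + E = -3 - 2*E)
(-47546 + W(6))/(f(178) + 41597) = (-47546 + (-3 - 2*6))/((1 + 178 - 4*178²)² + 41597) = (-47546 + (-3 - 12))/((1 + 178 - 4*31684)² + 41597) = (-47546 - 15)/((1 + 178 - 126736)² + 41597) = -47561/((-126557)² + 41597) = -47561/(16016674249 + 41597) = -47561/16016715846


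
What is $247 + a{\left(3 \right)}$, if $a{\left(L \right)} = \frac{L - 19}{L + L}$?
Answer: $\frac{733}{3} \approx 244.33$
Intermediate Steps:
$a{\left(L \right)} = \frac{-19 + L}{2 L}$
$247 + a{\left(3 \right)} = 247 + \frac{-19 + 3}{2 \cdot 3} = 247 + \frac{1}{2} \cdot \frac{1}{3} \left(-16\right) = 247 - \frac{8}{3} = \frac{733}{3}$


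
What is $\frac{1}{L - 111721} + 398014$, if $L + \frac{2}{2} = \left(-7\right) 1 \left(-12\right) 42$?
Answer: $\frac{43062726715}{108194} \approx 3.9801 \cdot 10^{5}$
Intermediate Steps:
$L = 3527$ ($L = -1 + \left(-7\right) 1 \left(-12\right) 42 = -1 + \left(-7\right) \left(-12\right) 42 = -1 + 84 \cdot 42 = -1 + 3528 = 3527$)
$\frac{1}{L - 111721} + 398014 = \frac{1}{3527 - 111721} + 398014 = \frac{1}{-108194} + 398014 = - \frac{1}{108194} + 398014 = \frac{43062726715}{108194}$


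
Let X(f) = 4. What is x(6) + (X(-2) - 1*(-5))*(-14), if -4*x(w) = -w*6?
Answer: -117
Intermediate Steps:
x(w) = 3*w/2 (x(w) = -(-w)*6/4 = -(-3)*w/2 = 3*w/2)
x(6) + (X(-2) - 1*(-5))*(-14) = (3/2)*6 + (4 - 1*(-5))*(-14) = 9 + (4 + 5)*(-14) = 9 + 9*(-14) = 9 - 126 = -117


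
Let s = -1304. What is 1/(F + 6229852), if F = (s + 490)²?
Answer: 1/6892448 ≈ 1.4509e-7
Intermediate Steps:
F = 662596 (F = (-1304 + 490)² = (-814)² = 662596)
1/(F + 6229852) = 1/(662596 + 6229852) = 1/6892448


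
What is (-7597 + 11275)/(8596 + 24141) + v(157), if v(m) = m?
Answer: 5143387/32737 ≈ 157.11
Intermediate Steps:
(-7597 + 11275)/(8596 + 24141) + v(157) = (-7597 + 11275)/(8596 + 24141) + 157 = 3678/32737 + 157 = 5143387/32737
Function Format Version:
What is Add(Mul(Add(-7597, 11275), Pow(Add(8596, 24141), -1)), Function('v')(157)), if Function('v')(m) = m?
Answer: Rational(5143387, 32737) ≈ 157.11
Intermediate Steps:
Add(Mul(Add(-7597, 11275), Pow(Add(8596, 24141), -1)), Function('v')(157)) = Add(Mul(Add(-7597, 11275), Pow(Add(8596, 24141), -1)), 157) = Add(Mul(3678, Pow(32737, -1)), 157) = Add(Mul(3678, Rational(1, 32737)), 157) = Add(Rational(3678, 32737), 157) = Rational(5143387, 32737)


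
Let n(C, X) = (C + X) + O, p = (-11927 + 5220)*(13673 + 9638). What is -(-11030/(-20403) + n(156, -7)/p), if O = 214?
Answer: -1724498647021/3189945331431 ≈ -0.54060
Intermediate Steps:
p = -156346877 (p = -6707*23311 = -156346877)
n(C, X) = 214 + C + X (n(C, X) = (C + X) + 214 = 214 + C + X)
-(-11030/(-20403) + n(156, -7)/p) = -(-11030/(-20403) + (214 + 156 - 7)/(-156346877)) = -(-11030*(-1/20403) + 363*(-1/156346877)) = -(11030/20403 - 363/156346877) = -1*1724498647021/3189945331431 = -1724498647021/3189945331431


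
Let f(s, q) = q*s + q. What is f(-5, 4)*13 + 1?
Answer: -207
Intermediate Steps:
f(s, q) = q + q*s
f(-5, 4)*13 + 1 = (4*(1 - 5))*13 + 1 = (4*(-4))*13 + 1 = -16*13 + 1 = -208 + 1 = -207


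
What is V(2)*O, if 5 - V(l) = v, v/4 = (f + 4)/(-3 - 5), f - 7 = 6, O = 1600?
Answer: 21600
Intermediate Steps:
f = 13 (f = 7 + 6 = 13)
v = -17/2 (v = 4*((13 + 4)/(-3 - 5)) = 4*(17/(-8)) = 4*(17*(-1/8)) = 4*(-17/8) = -17/2 ≈ -8.5000)
V(l) = 27/2 (V(l) = 5 - 1*(-17/2) = 5 + 17/2 = 27/2)
V(2)*O = (27/2)*1600 = 21600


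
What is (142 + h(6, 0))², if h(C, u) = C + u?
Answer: 21904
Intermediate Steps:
(142 + h(6, 0))² = (142 + (6 + 0))² = (142 + 6)² = 148² = 21904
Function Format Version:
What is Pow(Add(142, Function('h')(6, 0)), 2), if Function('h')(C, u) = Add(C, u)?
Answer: 21904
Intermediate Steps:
Pow(Add(142, Function('h')(6, 0)), 2) = Pow(Add(142, Add(6, 0)), 2) = Pow(Add(142, 6), 2) = Pow(148, 2) = 21904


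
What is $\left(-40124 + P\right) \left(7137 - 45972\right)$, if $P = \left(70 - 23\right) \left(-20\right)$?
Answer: $1594720440$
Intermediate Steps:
$P = -940$ ($P = 47 \left(-20\right) = -940$)
$\left(-40124 + P\right) \left(7137 - 45972\right) = \left(-40124 - 940\right) \left(7137 - 45972\right) = \left(-41064\right) \left(-38835\right) = 1594720440$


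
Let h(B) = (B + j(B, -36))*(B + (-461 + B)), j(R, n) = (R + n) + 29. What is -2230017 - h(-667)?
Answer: -4637112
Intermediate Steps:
j(R, n) = 29 + R + n
h(B) = (-461 + 2*B)*(-7 + 2*B) (h(B) = (B + (29 + B - 36))*(B + (-461 + B)) = (B + (-7 + B))*(-461 + 2*B) = (-7 + 2*B)*(-461 + 2*B) = (-461 + 2*B)*(-7 + 2*B))
-2230017 - h(-667) = -2230017 - (3227 - 936*(-667) + 4*(-667)²) = -2230017 - (3227 + 624312 + 4*444889) = -2230017 - (3227 + 624312 + 1779556) = -2230017 - 1*2407095 = -2230017 - 2407095 = -4637112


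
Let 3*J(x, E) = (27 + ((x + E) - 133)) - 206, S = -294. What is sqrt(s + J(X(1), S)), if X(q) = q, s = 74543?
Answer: 4*sqrt(41817)/3 ≈ 272.66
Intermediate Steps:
J(x, E) = -104 + E/3 + x/3 (J(x, E) = ((27 + ((x + E) - 133)) - 206)/3 = ((27 + ((E + x) - 133)) - 206)/3 = ((27 + (-133 + E + x)) - 206)/3 = ((-106 + E + x) - 206)/3 = (-312 + E + x)/3 = -104 + E/3 + x/3)
sqrt(s + J(X(1), S)) = sqrt(74543 + (-104 + (1/3)*(-294) + (1/3)*1)) = sqrt(74543 + (-104 - 98 + 1/3)) = sqrt(74543 - 605/3) = sqrt(223024/3) = 4*sqrt(41817)/3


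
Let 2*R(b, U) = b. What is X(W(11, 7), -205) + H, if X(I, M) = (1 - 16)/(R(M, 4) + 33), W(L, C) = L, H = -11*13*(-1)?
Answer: 19907/139 ≈ 143.22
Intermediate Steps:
H = 143 (H = -143*(-1) = 143)
R(b, U) = b/2
X(I, M) = -15/(33 + M/2) (X(I, M) = (1 - 16)/(M/2 + 33) = -15/(33 + M/2))
X(W(11, 7), -205) + H = -30/(66 - 205) + 143 = -30/(-139) + 143 = -30*(-1/139) + 143 = 30/139 + 143 = 19907/139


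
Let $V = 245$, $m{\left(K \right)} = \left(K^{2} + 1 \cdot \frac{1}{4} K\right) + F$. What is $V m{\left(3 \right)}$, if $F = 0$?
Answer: $\frac{9555}{4} \approx 2388.8$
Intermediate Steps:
$m{\left(K \right)} = K^{2} + \frac{K}{4}$ ($m{\left(K \right)} = \left(K^{2} + 1 \cdot \frac{1}{4} K\right) + 0 = \left(K^{2} + \frac{K}{4}\right) + 0 = K^{2} + \frac{K}{4}$)
$V m{\left(3 \right)} = 245 \cdot 3 \left(\frac{1}{4} + 3\right) = 245 \cdot 3 \cdot \frac{13}{4} = 245 \cdot \frac{39}{4} = \frac{9555}{4}$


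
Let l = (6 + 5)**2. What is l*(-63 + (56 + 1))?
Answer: -726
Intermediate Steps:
l = 121 (l = 11**2 = 121)
l*(-63 + (56 + 1)) = 121*(-63 + (56 + 1)) = 121*(-63 + 57) = 121*(-6) = -726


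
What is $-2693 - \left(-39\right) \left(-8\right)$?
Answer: $-3005$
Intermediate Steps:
$-2693 - \left(-39\right) \left(-8\right) = -2693 - 312 = -3005$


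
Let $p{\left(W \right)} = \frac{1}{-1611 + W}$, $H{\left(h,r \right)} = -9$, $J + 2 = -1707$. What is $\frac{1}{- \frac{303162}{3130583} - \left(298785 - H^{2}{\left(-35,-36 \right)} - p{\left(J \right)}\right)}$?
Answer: $- \frac{10393535560}{3104591655542663} \approx -3.3478 \cdot 10^{-6}$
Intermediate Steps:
$J = -1709$ ($J = -2 - 1707 = -1709$)
$\frac{1}{- \frac{303162}{3130583} - \left(298785 - H^{2}{\left(-35,-36 \right)} - p{\left(J \right)}\right)} = \frac{1}{- \frac{303162}{3130583} - \left(298704 - \frac{1}{-1611 - 1709}\right)} = \frac{1}{\left(-303162\right) \frac{1}{3130583} - \left(298704 + \frac{1}{3320}\right)} = \frac{1}{- \frac{303162}{3130583} + \left(\left(81 - \frac{1}{3320}\right) - 298785\right)} = \frac{1}{- \frac{303162}{3130583} + \left(\frac{268919}{3320} - 298785\right)} = \frac{1}{- \frac{303162}{3130583} - \frac{991697281}{3320}} = \frac{1}{- \frac{3104591655542663}{10393535560}} = - \frac{10393535560}{3104591655542663}$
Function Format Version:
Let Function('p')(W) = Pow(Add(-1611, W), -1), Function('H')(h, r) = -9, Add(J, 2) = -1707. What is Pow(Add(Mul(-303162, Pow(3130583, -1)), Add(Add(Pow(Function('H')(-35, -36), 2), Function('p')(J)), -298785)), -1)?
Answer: Rational(-10393535560, 3104591655542663) ≈ -3.3478e-6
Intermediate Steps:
J = -1709 (J = Add(-2, -1707) = -1709)
Pow(Add(Mul(-303162, Pow(3130583, -1)), Add(Add(Pow(Function('H')(-35, -36), 2), Function('p')(J)), -298785)), -1) = Pow(Add(Mul(-303162, Pow(3130583, -1)), Add(Add(Pow(-9, 2), Pow(Add(-1611, -1709), -1)), -298785)), -1) = Pow(Add(Mul(-303162, Rational(1, 3130583)), Add(Add(81, Pow(-3320, -1)), -298785)), -1) = Pow(Add(Rational(-303162, 3130583), Add(Add(81, Rational(-1, 3320)), -298785)), -1) = Pow(Add(Rational(-303162, 3130583), Add(Rational(268919, 3320), -298785)), -1) = Pow(Add(Rational(-303162, 3130583), Rational(-991697281, 3320)), -1) = Pow(Rational(-3104591655542663, 10393535560), -1) = Rational(-10393535560, 3104591655542663)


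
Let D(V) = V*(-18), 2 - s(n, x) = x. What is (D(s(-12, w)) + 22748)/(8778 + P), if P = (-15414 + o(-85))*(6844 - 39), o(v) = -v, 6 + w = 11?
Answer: -22802/104305067 ≈ -0.00021861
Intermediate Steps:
w = 5 (w = -6 + 11 = 5)
s(n, x) = 2 - x
D(V) = -18*V
P = -104313845 (P = (-15414 - 1*(-85))*(6844 - 39) = (-15414 + 85)*6805 = -15329*6805 = -104313845)
(D(s(-12, w)) + 22748)/(8778 + P) = (-18*(2 - 1*5) + 22748)/(8778 - 104313845) = (-18*(2 - 5) + 22748)/(-104305067) = (-18*(-3) + 22748)*(-1/104305067) = (54 + 22748)*(-1/104305067) = 22802*(-1/104305067) = -22802/104305067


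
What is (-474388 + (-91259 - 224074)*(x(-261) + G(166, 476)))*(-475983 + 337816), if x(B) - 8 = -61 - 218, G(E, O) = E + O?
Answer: 16229500787477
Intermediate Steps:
x(B) = -271 (x(B) = 8 + (-61 - 218) = 8 - 279 = -271)
(-474388 + (-91259 - 224074)*(x(-261) + G(166, 476)))*(-475983 + 337816) = (-474388 + (-91259 - 224074)*(-271 + (166 + 476)))*(-475983 + 337816) = (-474388 - 315333*(-271 + 642))*(-138167) = (-474388 - 315333*371)*(-138167) = (-474388 - 116988543)*(-138167) = -117462931*(-138167) = 16229500787477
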